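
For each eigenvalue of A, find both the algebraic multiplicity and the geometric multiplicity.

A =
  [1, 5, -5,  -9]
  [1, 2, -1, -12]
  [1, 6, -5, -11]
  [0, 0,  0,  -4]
λ = -4: alg = 2, geom = 1; λ = 1: alg = 2, geom = 1

Step 1 — factor the characteristic polynomial to read off the algebraic multiplicities:
  χ_A(x) = (x - 1)^2*(x + 4)^2

Step 2 — compute geometric multiplicities via the rank-nullity identity g(λ) = n − rank(A − λI):
  rank(A − (-4)·I) = 3, so dim ker(A − (-4)·I) = n − 3 = 1
  rank(A − (1)·I) = 3, so dim ker(A − (1)·I) = n − 3 = 1

Summary:
  λ = -4: algebraic multiplicity = 2, geometric multiplicity = 1
  λ = 1: algebraic multiplicity = 2, geometric multiplicity = 1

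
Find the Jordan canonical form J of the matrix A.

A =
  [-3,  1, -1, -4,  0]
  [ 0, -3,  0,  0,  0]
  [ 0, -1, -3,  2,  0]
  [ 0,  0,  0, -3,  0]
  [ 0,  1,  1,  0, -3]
J_3(-3) ⊕ J_1(-3) ⊕ J_1(-3)

The characteristic polynomial is
  det(x·I − A) = x^5 + 15*x^4 + 90*x^3 + 270*x^2 + 405*x + 243 = (x + 3)^5

Eigenvalues and multiplicities (the geometric multiplicity of λ is n − rank(A − λI), which equals the number of Jordan blocks for λ):
  λ = -3: algebraic multiplicity = 5, geometric multiplicity = 3

Determining the block sizes for each eigenvalue:
  λ = -3: with am = 5 and gm = 3, the partition is not yet determined (e.g. several partitions of 5 into 3 parts exist). Let N = A − (-3)·I. Computing rank(N^1) = 2, rank(N^2) = 1, rank(N^3) = 0; the number of blocks of size ≥ j is rank(N^{j−1}) − rank(N^j), giving [3, 1, 1]. So we have 1 block(s) of size 3, 2 block(s) of size 1 → block sizes [3, 1, 1]

Assembling the blocks gives a Jordan form
J =
  [-3,  1,  0,  0,  0]
  [ 0, -3,  1,  0,  0]
  [ 0,  0, -3,  0,  0]
  [ 0,  0,  0, -3,  0]
  [ 0,  0,  0,  0, -3]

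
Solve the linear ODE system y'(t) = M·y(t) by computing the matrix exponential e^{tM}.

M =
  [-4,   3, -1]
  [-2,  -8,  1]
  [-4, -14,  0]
e^{tM} =
  [-t^2*exp(-4*t) + exp(-4*t), t^2*exp(-4*t) + 3*t*exp(-4*t), -t^2*exp(-4*t)/2 - t*exp(-4*t)]
  [2*t^2*exp(-4*t) - 2*t*exp(-4*t), -2*t^2*exp(-4*t) - 4*t*exp(-4*t) + exp(-4*t), t^2*exp(-4*t) + t*exp(-4*t)]
  [6*t^2*exp(-4*t) - 4*t*exp(-4*t), -6*t^2*exp(-4*t) - 14*t*exp(-4*t), 3*t^2*exp(-4*t) + 4*t*exp(-4*t) + exp(-4*t)]

Strategy: write M = P · J · P⁻¹ where J is a Jordan canonical form, so e^{tM} = P · e^{tJ} · P⁻¹, and e^{tJ} can be computed block-by-block.

M has Jordan form
J =
  [-4,  1,  0]
  [ 0, -4,  1]
  [ 0,  0, -4]
(up to reordering of blocks).

Per-block formulas:
  For a 3×3 Jordan block J_3(-4): exp(t · J_3(-4)) = e^(-4t)·(I + t·N + (t^2/2)·N^2), where N is the 3×3 nilpotent shift.

After assembling e^{tJ} and conjugating by P, we get:

e^{tM} =
  [-t^2*exp(-4*t) + exp(-4*t), t^2*exp(-4*t) + 3*t*exp(-4*t), -t^2*exp(-4*t)/2 - t*exp(-4*t)]
  [2*t^2*exp(-4*t) - 2*t*exp(-4*t), -2*t^2*exp(-4*t) - 4*t*exp(-4*t) + exp(-4*t), t^2*exp(-4*t) + t*exp(-4*t)]
  [6*t^2*exp(-4*t) - 4*t*exp(-4*t), -6*t^2*exp(-4*t) - 14*t*exp(-4*t), 3*t^2*exp(-4*t) + 4*t*exp(-4*t) + exp(-4*t)]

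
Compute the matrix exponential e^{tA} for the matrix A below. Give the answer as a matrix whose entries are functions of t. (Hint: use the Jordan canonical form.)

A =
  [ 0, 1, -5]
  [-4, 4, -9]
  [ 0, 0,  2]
e^{tA} =
  [-2*t*exp(2*t) + exp(2*t), t*exp(2*t), t^2*exp(2*t)/2 - 5*t*exp(2*t)]
  [-4*t*exp(2*t), 2*t*exp(2*t) + exp(2*t), t^2*exp(2*t) - 9*t*exp(2*t)]
  [0, 0, exp(2*t)]

Strategy: write A = P · J · P⁻¹ where J is a Jordan canonical form, so e^{tA} = P · e^{tJ} · P⁻¹, and e^{tJ} can be computed block-by-block.

A has Jordan form
J =
  [2, 1, 0]
  [0, 2, 1]
  [0, 0, 2]
(up to reordering of blocks).

Per-block formulas:
  For a 3×3 Jordan block J_3(2): exp(t · J_3(2)) = e^(2t)·(I + t·N + (t^2/2)·N^2), where N is the 3×3 nilpotent shift.

After assembling e^{tJ} and conjugating by P, we get:

e^{tA} =
  [-2*t*exp(2*t) + exp(2*t), t*exp(2*t), t^2*exp(2*t)/2 - 5*t*exp(2*t)]
  [-4*t*exp(2*t), 2*t*exp(2*t) + exp(2*t), t^2*exp(2*t) - 9*t*exp(2*t)]
  [0, 0, exp(2*t)]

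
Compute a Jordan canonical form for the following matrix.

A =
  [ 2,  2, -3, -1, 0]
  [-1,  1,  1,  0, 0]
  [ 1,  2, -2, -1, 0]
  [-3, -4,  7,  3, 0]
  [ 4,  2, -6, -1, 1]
J_3(1) ⊕ J_1(1) ⊕ J_1(1)

The characteristic polynomial is
  det(x·I − A) = x^5 - 5*x^4 + 10*x^3 - 10*x^2 + 5*x - 1 = (x - 1)^5

Eigenvalues and multiplicities (the geometric multiplicity of λ is n − rank(A − λI), which equals the number of Jordan blocks for λ):
  λ = 1: algebraic multiplicity = 5, geometric multiplicity = 3

Determining the block sizes for each eigenvalue:
  λ = 1: with am = 5 and gm = 3, the partition is not yet determined (e.g. several partitions of 5 into 3 parts exist). Let N = A − (1)·I. Computing rank(N^1) = 2, rank(N^2) = 1, rank(N^3) = 0; the number of blocks of size ≥ j is rank(N^{j−1}) − rank(N^j), giving [3, 1, 1]. So we have 1 block(s) of size 3, 2 block(s) of size 1 → block sizes [3, 1, 1]

Assembling the blocks gives a Jordan form
J =
  [1, 1, 0, 0, 0]
  [0, 1, 1, 0, 0]
  [0, 0, 1, 0, 0]
  [0, 0, 0, 1, 0]
  [0, 0, 0, 0, 1]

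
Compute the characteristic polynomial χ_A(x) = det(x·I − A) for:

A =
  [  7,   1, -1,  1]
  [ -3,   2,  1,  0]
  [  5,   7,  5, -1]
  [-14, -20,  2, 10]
x^4 - 24*x^3 + 216*x^2 - 864*x + 1296

Expanding det(x·I − A) (e.g. by cofactor expansion or by noting that A is similar to its Jordan form J, which has the same characteristic polynomial as A) gives
  χ_A(x) = x^4 - 24*x^3 + 216*x^2 - 864*x + 1296
which factors as (x - 6)^4. The eigenvalues (with algebraic multiplicities) are λ = 6 with multiplicity 4.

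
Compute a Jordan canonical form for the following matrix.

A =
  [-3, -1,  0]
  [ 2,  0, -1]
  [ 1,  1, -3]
J_3(-2)

The characteristic polynomial is
  det(x·I − A) = x^3 + 6*x^2 + 12*x + 8 = (x + 2)^3

Eigenvalues and multiplicities (the geometric multiplicity of λ is n − rank(A − λI), which equals the number of Jordan blocks for λ):
  λ = -2: algebraic multiplicity = 3, geometric multiplicity = 1

Determining the block sizes for each eigenvalue:
  λ = -2: one block (gm = 1), so the single block has size am = 3 → block sizes [3]

Assembling the blocks gives a Jordan form
J =
  [-2,  1,  0]
  [ 0, -2,  1]
  [ 0,  0, -2]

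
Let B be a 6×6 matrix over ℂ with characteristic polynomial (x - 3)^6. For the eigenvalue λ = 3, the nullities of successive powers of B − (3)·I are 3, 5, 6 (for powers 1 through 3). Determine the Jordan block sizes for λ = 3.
Block sizes for λ = 3: [3, 2, 1]

From the dimensions of kernels of powers, the number of Jordan blocks of size at least j is d_j − d_{j−1} where d_j = dim ker(N^j) (with d_0 = 0). Computing the differences gives [3, 2, 1].
The number of blocks of size exactly k is (#blocks of size ≥ k) − (#blocks of size ≥ k + 1), so the partition is: 1 block(s) of size 1, 1 block(s) of size 2, 1 block(s) of size 3.
In nonincreasing order the block sizes are [3, 2, 1].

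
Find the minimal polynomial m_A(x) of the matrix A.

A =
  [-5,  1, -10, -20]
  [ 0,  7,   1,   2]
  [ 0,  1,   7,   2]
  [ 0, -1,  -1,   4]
x^3 - 7*x^2 - 24*x + 180

The characteristic polynomial is χ_A(x) = (x - 6)^3*(x + 5), so the eigenvalues are known. The minimal polynomial is
  m_A(x) = Π_λ (x − λ)^{k_λ}
where k_λ is the size of the *largest* Jordan block for λ (equivalently, the smallest k with (A − λI)^k v = 0 for every generalised eigenvector v of λ).

  λ = -5: largest Jordan block has size 1, contributing (x + 5)
  λ = 6: largest Jordan block has size 2, contributing (x − 6)^2

So m_A(x) = (x - 6)^2*(x + 5) = x^3 - 7*x^2 - 24*x + 180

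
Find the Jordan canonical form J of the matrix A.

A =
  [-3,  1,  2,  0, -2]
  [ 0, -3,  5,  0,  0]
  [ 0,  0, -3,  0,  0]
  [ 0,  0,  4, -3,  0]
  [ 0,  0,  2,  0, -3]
J_3(-3) ⊕ J_1(-3) ⊕ J_1(-3)

The characteristic polynomial is
  det(x·I − A) = x^5 + 15*x^4 + 90*x^3 + 270*x^2 + 405*x + 243 = (x + 3)^5

Eigenvalues and multiplicities (the geometric multiplicity of λ is n − rank(A − λI), which equals the number of Jordan blocks for λ):
  λ = -3: algebraic multiplicity = 5, geometric multiplicity = 3

Determining the block sizes for each eigenvalue:
  λ = -3: with am = 5 and gm = 3, the partition is not yet determined (e.g. several partitions of 5 into 3 parts exist). Let N = A − (-3)·I. Computing rank(N^1) = 2, rank(N^2) = 1, rank(N^3) = 0; the number of blocks of size ≥ j is rank(N^{j−1}) − rank(N^j), giving [3, 1, 1]. So we have 1 block(s) of size 3, 2 block(s) of size 1 → block sizes [3, 1, 1]

Assembling the blocks gives a Jordan form
J =
  [-3,  1,  0,  0,  0]
  [ 0, -3,  1,  0,  0]
  [ 0,  0, -3,  0,  0]
  [ 0,  0,  0, -3,  0]
  [ 0,  0,  0,  0, -3]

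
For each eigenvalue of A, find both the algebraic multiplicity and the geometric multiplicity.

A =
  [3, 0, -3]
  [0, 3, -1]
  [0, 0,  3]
λ = 3: alg = 3, geom = 2

Step 1 — factor the characteristic polynomial to read off the algebraic multiplicities:
  χ_A(x) = (x - 3)^3

Step 2 — compute geometric multiplicities via the rank-nullity identity g(λ) = n − rank(A − λI):
  rank(A − (3)·I) = 1, so dim ker(A − (3)·I) = n − 1 = 2

Summary:
  λ = 3: algebraic multiplicity = 3, geometric multiplicity = 2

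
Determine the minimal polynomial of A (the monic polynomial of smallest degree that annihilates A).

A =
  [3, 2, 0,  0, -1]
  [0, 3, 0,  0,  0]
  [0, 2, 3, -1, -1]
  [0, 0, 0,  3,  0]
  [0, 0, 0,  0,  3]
x^2 - 6*x + 9

The characteristic polynomial is χ_A(x) = (x - 3)^5, so the eigenvalues are known. The minimal polynomial is
  m_A(x) = Π_λ (x − λ)^{k_λ}
where k_λ is the size of the *largest* Jordan block for λ (equivalently, the smallest k with (A − λI)^k v = 0 for every generalised eigenvector v of λ).

  λ = 3: largest Jordan block has size 2, contributing (x − 3)^2

So m_A(x) = (x - 3)^2 = x^2 - 6*x + 9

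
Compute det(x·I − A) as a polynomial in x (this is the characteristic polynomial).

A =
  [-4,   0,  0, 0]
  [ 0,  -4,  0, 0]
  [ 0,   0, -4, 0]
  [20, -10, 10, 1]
x^4 + 11*x^3 + 36*x^2 + 16*x - 64

Expanding det(x·I − A) (e.g. by cofactor expansion or by noting that A is similar to its Jordan form J, which has the same characteristic polynomial as A) gives
  χ_A(x) = x^4 + 11*x^3 + 36*x^2 + 16*x - 64
which factors as (x - 1)*(x + 4)^3. The eigenvalues (with algebraic multiplicities) are λ = -4 with multiplicity 3, λ = 1 with multiplicity 1.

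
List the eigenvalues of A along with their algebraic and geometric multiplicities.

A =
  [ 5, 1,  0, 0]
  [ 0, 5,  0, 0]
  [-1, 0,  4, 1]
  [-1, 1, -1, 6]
λ = 5: alg = 4, geom = 2

Step 1 — factor the characteristic polynomial to read off the algebraic multiplicities:
  χ_A(x) = (x - 5)^4

Step 2 — compute geometric multiplicities via the rank-nullity identity g(λ) = n − rank(A − λI):
  rank(A − (5)·I) = 2, so dim ker(A − (5)·I) = n − 2 = 2

Summary:
  λ = 5: algebraic multiplicity = 4, geometric multiplicity = 2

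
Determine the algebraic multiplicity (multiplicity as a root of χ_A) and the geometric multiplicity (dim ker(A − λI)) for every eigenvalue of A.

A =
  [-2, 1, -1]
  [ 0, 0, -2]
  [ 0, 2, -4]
λ = -2: alg = 3, geom = 2

Step 1 — factor the characteristic polynomial to read off the algebraic multiplicities:
  χ_A(x) = (x + 2)^3

Step 2 — compute geometric multiplicities via the rank-nullity identity g(λ) = n − rank(A − λI):
  rank(A − (-2)·I) = 1, so dim ker(A − (-2)·I) = n − 1 = 2

Summary:
  λ = -2: algebraic multiplicity = 3, geometric multiplicity = 2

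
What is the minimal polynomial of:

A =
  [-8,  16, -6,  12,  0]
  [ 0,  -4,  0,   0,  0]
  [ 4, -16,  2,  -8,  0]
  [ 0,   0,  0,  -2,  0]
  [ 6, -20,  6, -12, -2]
x^2 + 6*x + 8

The characteristic polynomial is χ_A(x) = (x + 2)^3*(x + 4)^2, so the eigenvalues are known. The minimal polynomial is
  m_A(x) = Π_λ (x − λ)^{k_λ}
where k_λ is the size of the *largest* Jordan block for λ (equivalently, the smallest k with (A − λI)^k v = 0 for every generalised eigenvector v of λ).

  λ = -4: largest Jordan block has size 1, contributing (x + 4)
  λ = -2: largest Jordan block has size 1, contributing (x + 2)

So m_A(x) = (x + 2)*(x + 4) = x^2 + 6*x + 8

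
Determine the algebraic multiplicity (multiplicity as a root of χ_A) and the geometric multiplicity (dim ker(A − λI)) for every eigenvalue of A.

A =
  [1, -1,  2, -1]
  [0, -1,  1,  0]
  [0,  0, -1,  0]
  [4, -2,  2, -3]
λ = -1: alg = 4, geom = 2

Step 1 — factor the characteristic polynomial to read off the algebraic multiplicities:
  χ_A(x) = (x + 1)^4

Step 2 — compute geometric multiplicities via the rank-nullity identity g(λ) = n − rank(A − λI):
  rank(A − (-1)·I) = 2, so dim ker(A − (-1)·I) = n − 2 = 2

Summary:
  λ = -1: algebraic multiplicity = 4, geometric multiplicity = 2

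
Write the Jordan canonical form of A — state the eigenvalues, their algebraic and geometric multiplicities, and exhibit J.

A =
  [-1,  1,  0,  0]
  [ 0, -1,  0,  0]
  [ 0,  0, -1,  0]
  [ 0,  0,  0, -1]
J_2(-1) ⊕ J_1(-1) ⊕ J_1(-1)

The characteristic polynomial is
  det(x·I − A) = x^4 + 4*x^3 + 6*x^2 + 4*x + 1 = (x + 1)^4

Eigenvalues and multiplicities (the geometric multiplicity of λ is n − rank(A − λI), which equals the number of Jordan blocks for λ):
  λ = -1: algebraic multiplicity = 4, geometric multiplicity = 3

Determining the block sizes for each eigenvalue:
  λ = -1: 3 blocks summing to 4 forces exactly one block of size 2 and the rest size 1 → block sizes [2, 1, 1]

Assembling the blocks gives a Jordan form
J =
  [-1,  1,  0,  0]
  [ 0, -1,  0,  0]
  [ 0,  0, -1,  0]
  [ 0,  0,  0, -1]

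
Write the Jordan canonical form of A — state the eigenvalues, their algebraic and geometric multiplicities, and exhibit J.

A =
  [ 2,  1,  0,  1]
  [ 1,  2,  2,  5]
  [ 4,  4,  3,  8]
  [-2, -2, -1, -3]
J_3(1) ⊕ J_1(1)

The characteristic polynomial is
  det(x·I − A) = x^4 - 4*x^3 + 6*x^2 - 4*x + 1 = (x - 1)^4

Eigenvalues and multiplicities (the geometric multiplicity of λ is n − rank(A − λI), which equals the number of Jordan blocks for λ):
  λ = 1: algebraic multiplicity = 4, geometric multiplicity = 2

Determining the block sizes for each eigenvalue:
  λ = 1: with am = 4 and gm = 2, the partition is not yet determined (e.g. several partitions of 4 into 2 parts exist). Let N = A − (1)·I. Computing rank(N^1) = 2, rank(N^2) = 1, rank(N^3) = 0; the number of blocks of size ≥ j is rank(N^{j−1}) − rank(N^j), giving [2, 1, 1]. So we have 1 block(s) of size 3, 1 block(s) of size 1 → block sizes [3, 1]

Assembling the blocks gives a Jordan form
J =
  [1, 1, 0, 0]
  [0, 1, 1, 0]
  [0, 0, 1, 0]
  [0, 0, 0, 1]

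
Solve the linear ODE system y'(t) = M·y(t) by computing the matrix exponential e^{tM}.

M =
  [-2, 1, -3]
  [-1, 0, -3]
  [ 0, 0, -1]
e^{tM} =
  [-t*exp(-t) + exp(-t), t*exp(-t), -3*t*exp(-t)]
  [-t*exp(-t), t*exp(-t) + exp(-t), -3*t*exp(-t)]
  [0, 0, exp(-t)]

Strategy: write M = P · J · P⁻¹ where J is a Jordan canonical form, so e^{tM} = P · e^{tJ} · P⁻¹, and e^{tJ} can be computed block-by-block.

M has Jordan form
J =
  [-1,  1,  0]
  [ 0, -1,  0]
  [ 0,  0, -1]
(up to reordering of blocks).

Per-block formulas:
  For a 2×2 Jordan block J_2(-1): exp(t · J_2(-1)) = e^(-1t)·(I + t·N), where N is the 2×2 nilpotent shift.
  For a 1×1 block at λ = -1: exp(t · [-1]) = [e^(-1t)].

After assembling e^{tJ} and conjugating by P, we get:

e^{tM} =
  [-t*exp(-t) + exp(-t), t*exp(-t), -3*t*exp(-t)]
  [-t*exp(-t), t*exp(-t) + exp(-t), -3*t*exp(-t)]
  [0, 0, exp(-t)]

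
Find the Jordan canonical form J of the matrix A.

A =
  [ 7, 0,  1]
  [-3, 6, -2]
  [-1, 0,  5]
J_3(6)

The characteristic polynomial is
  det(x·I − A) = x^3 - 18*x^2 + 108*x - 216 = (x - 6)^3

Eigenvalues and multiplicities (the geometric multiplicity of λ is n − rank(A − λI), which equals the number of Jordan blocks for λ):
  λ = 6: algebraic multiplicity = 3, geometric multiplicity = 1

Determining the block sizes for each eigenvalue:
  λ = 6: one block (gm = 1), so the single block has size am = 3 → block sizes [3]

Assembling the blocks gives a Jordan form
J =
  [6, 1, 0]
  [0, 6, 1]
  [0, 0, 6]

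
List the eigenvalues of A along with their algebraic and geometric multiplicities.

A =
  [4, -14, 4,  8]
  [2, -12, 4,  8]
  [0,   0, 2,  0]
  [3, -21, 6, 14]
λ = 2: alg = 4, geom = 3

Step 1 — factor the characteristic polynomial to read off the algebraic multiplicities:
  χ_A(x) = (x - 2)^4

Step 2 — compute geometric multiplicities via the rank-nullity identity g(λ) = n − rank(A − λI):
  rank(A − (2)·I) = 1, so dim ker(A − (2)·I) = n − 1 = 3

Summary:
  λ = 2: algebraic multiplicity = 4, geometric multiplicity = 3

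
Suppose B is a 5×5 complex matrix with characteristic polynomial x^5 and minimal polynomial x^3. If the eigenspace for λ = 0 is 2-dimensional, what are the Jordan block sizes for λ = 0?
Block sizes for λ = 0: [3, 2]

Step 1 — from the characteristic polynomial, algebraic multiplicity of λ = 0 is 5. From dim ker(B − (0)·I) = 2, there are exactly 2 Jordan blocks for λ = 0.
Step 2 — from the minimal polynomial, the factor (x − 0)^3 tells us the largest block for λ = 0 has size 3.
Step 3 — with total size 5, 2 blocks, and largest block 3, the block sizes (in nonincreasing order) are [3, 2].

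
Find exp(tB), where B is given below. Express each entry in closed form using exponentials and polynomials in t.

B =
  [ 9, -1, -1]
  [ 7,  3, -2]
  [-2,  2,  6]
e^{tB} =
  [2*t^2*exp(6*t) + 3*t*exp(6*t) + exp(6*t), -t^2*exp(6*t) - t*exp(6*t), -t^2*exp(6*t)/2 - t*exp(6*t)]
  [2*t^2*exp(6*t) + 7*t*exp(6*t), -t^2*exp(6*t) - 3*t*exp(6*t) + exp(6*t), -t^2*exp(6*t)/2 - 2*t*exp(6*t)]
  [4*t^2*exp(6*t) - 2*t*exp(6*t), -2*t^2*exp(6*t) + 2*t*exp(6*t), -t^2*exp(6*t) + exp(6*t)]

Strategy: write B = P · J · P⁻¹ where J is a Jordan canonical form, so e^{tB} = P · e^{tJ} · P⁻¹, and e^{tJ} can be computed block-by-block.

B has Jordan form
J =
  [6, 1, 0]
  [0, 6, 1]
  [0, 0, 6]
(up to reordering of blocks).

Per-block formulas:
  For a 3×3 Jordan block J_3(6): exp(t · J_3(6)) = e^(6t)·(I + t·N + (t^2/2)·N^2), where N is the 3×3 nilpotent shift.

After assembling e^{tJ} and conjugating by P, we get:

e^{tB} =
  [2*t^2*exp(6*t) + 3*t*exp(6*t) + exp(6*t), -t^2*exp(6*t) - t*exp(6*t), -t^2*exp(6*t)/2 - t*exp(6*t)]
  [2*t^2*exp(6*t) + 7*t*exp(6*t), -t^2*exp(6*t) - 3*t*exp(6*t) + exp(6*t), -t^2*exp(6*t)/2 - 2*t*exp(6*t)]
  [4*t^2*exp(6*t) - 2*t*exp(6*t), -2*t^2*exp(6*t) + 2*t*exp(6*t), -t^2*exp(6*t) + exp(6*t)]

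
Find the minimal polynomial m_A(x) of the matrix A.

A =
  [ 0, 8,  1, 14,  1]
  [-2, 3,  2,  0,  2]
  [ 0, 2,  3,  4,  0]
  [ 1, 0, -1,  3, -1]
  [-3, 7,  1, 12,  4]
x^4 - 10*x^3 + 36*x^2 - 54*x + 27

The characteristic polynomial is χ_A(x) = (x - 3)^4*(x - 1), so the eigenvalues are known. The minimal polynomial is
  m_A(x) = Π_λ (x − λ)^{k_λ}
where k_λ is the size of the *largest* Jordan block for λ (equivalently, the smallest k with (A − λI)^k v = 0 for every generalised eigenvector v of λ).

  λ = 1: largest Jordan block has size 1, contributing (x − 1)
  λ = 3: largest Jordan block has size 3, contributing (x − 3)^3

So m_A(x) = (x - 3)^3*(x - 1) = x^4 - 10*x^3 + 36*x^2 - 54*x + 27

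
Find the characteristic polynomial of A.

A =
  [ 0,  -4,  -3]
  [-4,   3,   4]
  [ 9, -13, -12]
x^3 + 9*x^2 + 27*x + 27

Expanding det(x·I − A) (e.g. by cofactor expansion or by noting that A is similar to its Jordan form J, which has the same characteristic polynomial as A) gives
  χ_A(x) = x^3 + 9*x^2 + 27*x + 27
which factors as (x + 3)^3. The eigenvalues (with algebraic multiplicities) are λ = -3 with multiplicity 3.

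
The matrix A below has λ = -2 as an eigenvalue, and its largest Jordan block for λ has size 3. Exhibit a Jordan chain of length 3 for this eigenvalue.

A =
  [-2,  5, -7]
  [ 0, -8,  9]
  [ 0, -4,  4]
A Jordan chain for λ = -2 of length 3:
v_1 = (-2, 0, 0)ᵀ
v_2 = (5, -6, -4)ᵀ
v_3 = (0, 1, 0)ᵀ

Let N = A − (-2)·I. We want v_3 with N^3 v_3 = 0 but N^2 v_3 ≠ 0; then v_{j-1} := N · v_j for j = 3, …, 2.

Pick v_3 = (0, 1, 0)ᵀ.
Then v_2 = N · v_3 = (5, -6, -4)ᵀ.
Then v_1 = N · v_2 = (-2, 0, 0)ᵀ.

Sanity check: (A − (-2)·I) v_1 = (0, 0, 0)ᵀ = 0. ✓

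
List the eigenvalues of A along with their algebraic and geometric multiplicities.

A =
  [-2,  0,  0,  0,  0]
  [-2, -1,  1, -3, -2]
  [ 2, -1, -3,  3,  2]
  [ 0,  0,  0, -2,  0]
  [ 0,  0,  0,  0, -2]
λ = -2: alg = 5, geom = 4

Step 1 — factor the characteristic polynomial to read off the algebraic multiplicities:
  χ_A(x) = (x + 2)^5

Step 2 — compute geometric multiplicities via the rank-nullity identity g(λ) = n − rank(A − λI):
  rank(A − (-2)·I) = 1, so dim ker(A − (-2)·I) = n − 1 = 4

Summary:
  λ = -2: algebraic multiplicity = 5, geometric multiplicity = 4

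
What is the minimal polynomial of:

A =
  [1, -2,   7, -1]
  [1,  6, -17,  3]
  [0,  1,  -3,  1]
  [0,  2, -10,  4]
x^3 - 6*x^2 + 12*x - 8

The characteristic polynomial is χ_A(x) = (x - 2)^4, so the eigenvalues are known. The minimal polynomial is
  m_A(x) = Π_λ (x − λ)^{k_λ}
where k_λ is the size of the *largest* Jordan block for λ (equivalently, the smallest k with (A − λI)^k v = 0 for every generalised eigenvector v of λ).

  λ = 2: largest Jordan block has size 3, contributing (x − 2)^3

So m_A(x) = (x - 2)^3 = x^3 - 6*x^2 + 12*x - 8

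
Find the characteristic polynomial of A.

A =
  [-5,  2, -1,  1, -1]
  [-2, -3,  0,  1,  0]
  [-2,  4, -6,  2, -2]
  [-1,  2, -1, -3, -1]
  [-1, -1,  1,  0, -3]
x^5 + 20*x^4 + 160*x^3 + 640*x^2 + 1280*x + 1024

Expanding det(x·I − A) (e.g. by cofactor expansion or by noting that A is similar to its Jordan form J, which has the same characteristic polynomial as A) gives
  χ_A(x) = x^5 + 20*x^4 + 160*x^3 + 640*x^2 + 1280*x + 1024
which factors as (x + 4)^5. The eigenvalues (with algebraic multiplicities) are λ = -4 with multiplicity 5.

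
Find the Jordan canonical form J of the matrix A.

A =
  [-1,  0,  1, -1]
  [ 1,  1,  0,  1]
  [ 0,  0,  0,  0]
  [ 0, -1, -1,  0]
J_3(0) ⊕ J_1(0)

The characteristic polynomial is
  det(x·I − A) = x^4

Eigenvalues and multiplicities (the geometric multiplicity of λ is n − rank(A − λI), which equals the number of Jordan blocks for λ):
  λ = 0: algebraic multiplicity = 4, geometric multiplicity = 2

Determining the block sizes for each eigenvalue:
  λ = 0: with am = 4 and gm = 2, the partition is not yet determined (e.g. several partitions of 4 into 2 parts exist). Let N = A − (0)·I. Computing rank(N^1) = 2, rank(N^2) = 1, rank(N^3) = 0; the number of blocks of size ≥ j is rank(N^{j−1}) − rank(N^j), giving [2, 1, 1]. So we have 1 block(s) of size 3, 1 block(s) of size 1 → block sizes [3, 1]

Assembling the blocks gives a Jordan form
J =
  [0, 1, 0, 0]
  [0, 0, 1, 0]
  [0, 0, 0, 0]
  [0, 0, 0, 0]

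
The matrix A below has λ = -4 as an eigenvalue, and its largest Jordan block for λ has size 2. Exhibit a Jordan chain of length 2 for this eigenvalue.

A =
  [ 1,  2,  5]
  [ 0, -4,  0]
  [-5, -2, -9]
A Jordan chain for λ = -4 of length 2:
v_1 = (5, 0, -5)ᵀ
v_2 = (1, 0, 0)ᵀ

Let N = A − (-4)·I. We want v_2 with N^2 v_2 = 0 but N^1 v_2 ≠ 0; then v_{j-1} := N · v_j for j = 2, …, 2.

Pick v_2 = (1, 0, 0)ᵀ.
Then v_1 = N · v_2 = (5, 0, -5)ᵀ.

Sanity check: (A − (-4)·I) v_1 = (0, 0, 0)ᵀ = 0. ✓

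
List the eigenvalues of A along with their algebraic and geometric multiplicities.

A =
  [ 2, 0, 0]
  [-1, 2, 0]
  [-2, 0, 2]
λ = 2: alg = 3, geom = 2

Step 1 — factor the characteristic polynomial to read off the algebraic multiplicities:
  χ_A(x) = (x - 2)^3

Step 2 — compute geometric multiplicities via the rank-nullity identity g(λ) = n − rank(A − λI):
  rank(A − (2)·I) = 1, so dim ker(A − (2)·I) = n − 1 = 2

Summary:
  λ = 2: algebraic multiplicity = 3, geometric multiplicity = 2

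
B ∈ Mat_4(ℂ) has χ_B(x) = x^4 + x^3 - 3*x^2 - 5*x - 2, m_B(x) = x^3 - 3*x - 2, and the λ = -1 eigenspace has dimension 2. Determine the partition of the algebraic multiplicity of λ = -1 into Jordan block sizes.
Block sizes for λ = -1: [2, 1]

Step 1 — from the characteristic polynomial, algebraic multiplicity of λ = -1 is 3. From dim ker(B − (-1)·I) = 2, there are exactly 2 Jordan blocks for λ = -1.
Step 2 — from the minimal polynomial, the factor (x + 1)^2 tells us the largest block for λ = -1 has size 2.
Step 3 — with total size 3, 2 blocks, and largest block 2, the block sizes (in nonincreasing order) are [2, 1].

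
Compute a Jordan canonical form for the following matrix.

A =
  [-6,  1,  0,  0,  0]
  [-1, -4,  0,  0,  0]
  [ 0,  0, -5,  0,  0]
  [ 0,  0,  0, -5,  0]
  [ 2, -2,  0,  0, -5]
J_2(-5) ⊕ J_1(-5) ⊕ J_1(-5) ⊕ J_1(-5)

The characteristic polynomial is
  det(x·I − A) = x^5 + 25*x^4 + 250*x^3 + 1250*x^2 + 3125*x + 3125 = (x + 5)^5

Eigenvalues and multiplicities (the geometric multiplicity of λ is n − rank(A − λI), which equals the number of Jordan blocks for λ):
  λ = -5: algebraic multiplicity = 5, geometric multiplicity = 4

Determining the block sizes for each eigenvalue:
  λ = -5: 4 blocks summing to 5 forces exactly one block of size 2 and the rest size 1 → block sizes [2, 1, 1, 1]

Assembling the blocks gives a Jordan form
J =
  [-5,  1,  0,  0,  0]
  [ 0, -5,  0,  0,  0]
  [ 0,  0, -5,  0,  0]
  [ 0,  0,  0, -5,  0]
  [ 0,  0,  0,  0, -5]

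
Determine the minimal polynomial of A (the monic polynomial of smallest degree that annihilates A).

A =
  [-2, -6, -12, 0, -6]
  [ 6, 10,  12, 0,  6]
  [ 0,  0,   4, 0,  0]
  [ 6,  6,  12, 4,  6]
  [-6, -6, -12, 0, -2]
x^2 - 2*x - 8

The characteristic polynomial is χ_A(x) = (x - 4)^4*(x + 2), so the eigenvalues are known. The minimal polynomial is
  m_A(x) = Π_λ (x − λ)^{k_λ}
where k_λ is the size of the *largest* Jordan block for λ (equivalently, the smallest k with (A − λI)^k v = 0 for every generalised eigenvector v of λ).

  λ = -2: largest Jordan block has size 1, contributing (x + 2)
  λ = 4: largest Jordan block has size 1, contributing (x − 4)

So m_A(x) = (x - 4)*(x + 2) = x^2 - 2*x - 8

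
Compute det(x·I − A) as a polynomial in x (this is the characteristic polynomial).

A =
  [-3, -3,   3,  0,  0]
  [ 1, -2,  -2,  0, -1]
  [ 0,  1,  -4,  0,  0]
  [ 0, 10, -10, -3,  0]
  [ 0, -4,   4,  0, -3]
x^5 + 15*x^4 + 90*x^3 + 270*x^2 + 405*x + 243

Expanding det(x·I − A) (e.g. by cofactor expansion or by noting that A is similar to its Jordan form J, which has the same characteristic polynomial as A) gives
  χ_A(x) = x^5 + 15*x^4 + 90*x^3 + 270*x^2 + 405*x + 243
which factors as (x + 3)^5. The eigenvalues (with algebraic multiplicities) are λ = -3 with multiplicity 5.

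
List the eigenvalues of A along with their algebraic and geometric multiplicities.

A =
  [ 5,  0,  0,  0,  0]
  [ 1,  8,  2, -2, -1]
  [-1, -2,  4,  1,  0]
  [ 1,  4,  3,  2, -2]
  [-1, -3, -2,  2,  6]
λ = 5: alg = 5, geom = 3

Step 1 — factor the characteristic polynomial to read off the algebraic multiplicities:
  χ_A(x) = (x - 5)^5

Step 2 — compute geometric multiplicities via the rank-nullity identity g(λ) = n − rank(A − λI):
  rank(A − (5)·I) = 2, so dim ker(A − (5)·I) = n − 2 = 3

Summary:
  λ = 5: algebraic multiplicity = 5, geometric multiplicity = 3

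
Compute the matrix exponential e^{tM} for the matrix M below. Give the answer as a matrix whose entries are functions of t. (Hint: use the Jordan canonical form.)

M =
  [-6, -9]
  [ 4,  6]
e^{tM} =
  [1 - 6*t, -9*t]
  [4*t, 6*t + 1]

Strategy: write M = P · J · P⁻¹ where J is a Jordan canonical form, so e^{tM} = P · e^{tJ} · P⁻¹, and e^{tJ} can be computed block-by-block.

M has Jordan form
J =
  [0, 1]
  [0, 0]
(up to reordering of blocks).

Per-block formulas:
  For a 2×2 Jordan block J_2(0): exp(t · J_2(0)) = e^(0t)·(I + t·N), where N is the 2×2 nilpotent shift.

After assembling e^{tJ} and conjugating by P, we get:

e^{tM} =
  [1 - 6*t, -9*t]
  [4*t, 6*t + 1]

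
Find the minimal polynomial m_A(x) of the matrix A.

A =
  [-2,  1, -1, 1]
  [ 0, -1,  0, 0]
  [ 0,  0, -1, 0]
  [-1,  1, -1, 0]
x^2 + 2*x + 1

The characteristic polynomial is χ_A(x) = (x + 1)^4, so the eigenvalues are known. The minimal polynomial is
  m_A(x) = Π_λ (x − λ)^{k_λ}
where k_λ is the size of the *largest* Jordan block for λ (equivalently, the smallest k with (A − λI)^k v = 0 for every generalised eigenvector v of λ).

  λ = -1: largest Jordan block has size 2, contributing (x + 1)^2

So m_A(x) = (x + 1)^2 = x^2 + 2*x + 1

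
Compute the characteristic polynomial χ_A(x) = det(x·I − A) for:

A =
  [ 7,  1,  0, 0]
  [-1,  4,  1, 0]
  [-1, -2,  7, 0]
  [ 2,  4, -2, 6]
x^4 - 24*x^3 + 216*x^2 - 864*x + 1296

Expanding det(x·I − A) (e.g. by cofactor expansion or by noting that A is similar to its Jordan form J, which has the same characteristic polynomial as A) gives
  χ_A(x) = x^4 - 24*x^3 + 216*x^2 - 864*x + 1296
which factors as (x - 6)^4. The eigenvalues (with algebraic multiplicities) are λ = 6 with multiplicity 4.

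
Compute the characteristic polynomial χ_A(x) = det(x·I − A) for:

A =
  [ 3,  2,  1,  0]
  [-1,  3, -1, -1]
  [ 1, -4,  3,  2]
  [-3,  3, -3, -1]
x^4 - 8*x^3 + 24*x^2 - 32*x + 16

Expanding det(x·I − A) (e.g. by cofactor expansion or by noting that A is similar to its Jordan form J, which has the same characteristic polynomial as A) gives
  χ_A(x) = x^4 - 8*x^3 + 24*x^2 - 32*x + 16
which factors as (x - 2)^4. The eigenvalues (with algebraic multiplicities) are λ = 2 with multiplicity 4.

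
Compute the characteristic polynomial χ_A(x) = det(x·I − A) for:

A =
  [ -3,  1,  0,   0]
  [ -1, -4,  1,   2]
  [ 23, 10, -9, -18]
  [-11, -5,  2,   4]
x^4 + 12*x^3 + 48*x^2 + 64*x

Expanding det(x·I − A) (e.g. by cofactor expansion or by noting that A is similar to its Jordan form J, which has the same characteristic polynomial as A) gives
  χ_A(x) = x^4 + 12*x^3 + 48*x^2 + 64*x
which factors as x*(x + 4)^3. The eigenvalues (with algebraic multiplicities) are λ = -4 with multiplicity 3, λ = 0 with multiplicity 1.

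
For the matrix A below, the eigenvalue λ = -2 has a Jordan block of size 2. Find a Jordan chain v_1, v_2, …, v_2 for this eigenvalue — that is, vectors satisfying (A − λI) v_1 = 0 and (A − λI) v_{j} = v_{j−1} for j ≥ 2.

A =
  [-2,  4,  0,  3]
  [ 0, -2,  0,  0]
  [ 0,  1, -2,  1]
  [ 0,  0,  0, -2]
A Jordan chain for λ = -2 of length 2:
v_1 = (4, 0, 1, 0)ᵀ
v_2 = (0, 1, 0, 0)ᵀ

Let N = A − (-2)·I. We want v_2 with N^2 v_2 = 0 but N^1 v_2 ≠ 0; then v_{j-1} := N · v_j for j = 2, …, 2.

Pick v_2 = (0, 1, 0, 0)ᵀ.
Then v_1 = N · v_2 = (4, 0, 1, 0)ᵀ.

Sanity check: (A − (-2)·I) v_1 = (0, 0, 0, 0)ᵀ = 0. ✓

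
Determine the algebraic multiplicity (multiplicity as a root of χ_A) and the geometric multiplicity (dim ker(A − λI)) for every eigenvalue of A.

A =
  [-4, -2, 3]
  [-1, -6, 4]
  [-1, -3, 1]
λ = -3: alg = 3, geom = 1

Step 1 — factor the characteristic polynomial to read off the algebraic multiplicities:
  χ_A(x) = (x + 3)^3

Step 2 — compute geometric multiplicities via the rank-nullity identity g(λ) = n − rank(A − λI):
  rank(A − (-3)·I) = 2, so dim ker(A − (-3)·I) = n − 2 = 1

Summary:
  λ = -3: algebraic multiplicity = 3, geometric multiplicity = 1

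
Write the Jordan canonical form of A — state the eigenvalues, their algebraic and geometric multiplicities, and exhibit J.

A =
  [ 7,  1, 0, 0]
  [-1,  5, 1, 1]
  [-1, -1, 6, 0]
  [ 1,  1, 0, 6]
J_3(6) ⊕ J_1(6)

The characteristic polynomial is
  det(x·I − A) = x^4 - 24*x^3 + 216*x^2 - 864*x + 1296 = (x - 6)^4

Eigenvalues and multiplicities (the geometric multiplicity of λ is n − rank(A − λI), which equals the number of Jordan blocks for λ):
  λ = 6: algebraic multiplicity = 4, geometric multiplicity = 2

Determining the block sizes for each eigenvalue:
  λ = 6: with am = 4 and gm = 2, the partition is not yet determined (e.g. several partitions of 4 into 2 parts exist). Let N = A − (6)·I. Computing rank(N^1) = 2, rank(N^2) = 1, rank(N^3) = 0; the number of blocks of size ≥ j is rank(N^{j−1}) − rank(N^j), giving [2, 1, 1]. So we have 1 block(s) of size 3, 1 block(s) of size 1 → block sizes [3, 1]

Assembling the blocks gives a Jordan form
J =
  [6, 1, 0, 0]
  [0, 6, 1, 0]
  [0, 0, 6, 0]
  [0, 0, 0, 6]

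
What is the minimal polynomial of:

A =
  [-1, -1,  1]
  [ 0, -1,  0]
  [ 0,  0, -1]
x^2 + 2*x + 1

The characteristic polynomial is χ_A(x) = (x + 1)^3, so the eigenvalues are known. The minimal polynomial is
  m_A(x) = Π_λ (x − λ)^{k_λ}
where k_λ is the size of the *largest* Jordan block for λ (equivalently, the smallest k with (A − λI)^k v = 0 for every generalised eigenvector v of λ).

  λ = -1: largest Jordan block has size 2, contributing (x + 1)^2

So m_A(x) = (x + 1)^2 = x^2 + 2*x + 1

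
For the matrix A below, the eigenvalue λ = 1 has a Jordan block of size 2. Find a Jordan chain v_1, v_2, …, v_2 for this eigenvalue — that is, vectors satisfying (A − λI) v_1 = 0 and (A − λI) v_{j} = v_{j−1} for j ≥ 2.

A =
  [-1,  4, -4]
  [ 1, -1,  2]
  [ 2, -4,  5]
A Jordan chain for λ = 1 of length 2:
v_1 = (-2, 1, 2)ᵀ
v_2 = (1, 0, 0)ᵀ

Let N = A − (1)·I. We want v_2 with N^2 v_2 = 0 but N^1 v_2 ≠ 0; then v_{j-1} := N · v_j for j = 2, …, 2.

Pick v_2 = (1, 0, 0)ᵀ.
Then v_1 = N · v_2 = (-2, 1, 2)ᵀ.

Sanity check: (A − (1)·I) v_1 = (0, 0, 0)ᵀ = 0. ✓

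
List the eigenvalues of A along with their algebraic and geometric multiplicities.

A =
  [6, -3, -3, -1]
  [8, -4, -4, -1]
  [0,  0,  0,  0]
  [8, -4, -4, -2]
λ = 0: alg = 4, geom = 2

Step 1 — factor the characteristic polynomial to read off the algebraic multiplicities:
  χ_A(x) = x^4

Step 2 — compute geometric multiplicities via the rank-nullity identity g(λ) = n − rank(A − λI):
  rank(A − (0)·I) = 2, so dim ker(A − (0)·I) = n − 2 = 2

Summary:
  λ = 0: algebraic multiplicity = 4, geometric multiplicity = 2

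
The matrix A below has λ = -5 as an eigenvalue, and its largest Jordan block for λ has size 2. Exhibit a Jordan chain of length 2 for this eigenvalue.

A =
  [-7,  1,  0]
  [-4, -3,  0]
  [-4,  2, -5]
A Jordan chain for λ = -5 of length 2:
v_1 = (-2, -4, -4)ᵀ
v_2 = (1, 0, 0)ᵀ

Let N = A − (-5)·I. We want v_2 with N^2 v_2 = 0 but N^1 v_2 ≠ 0; then v_{j-1} := N · v_j for j = 2, …, 2.

Pick v_2 = (1, 0, 0)ᵀ.
Then v_1 = N · v_2 = (-2, -4, -4)ᵀ.

Sanity check: (A − (-5)·I) v_1 = (0, 0, 0)ᵀ = 0. ✓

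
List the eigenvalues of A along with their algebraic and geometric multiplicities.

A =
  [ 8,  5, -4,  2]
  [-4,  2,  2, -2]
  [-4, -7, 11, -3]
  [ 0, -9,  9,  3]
λ = 6: alg = 4, geom = 2

Step 1 — factor the characteristic polynomial to read off the algebraic multiplicities:
  χ_A(x) = (x - 6)^4

Step 2 — compute geometric multiplicities via the rank-nullity identity g(λ) = n − rank(A − λI):
  rank(A − (6)·I) = 2, so dim ker(A − (6)·I) = n − 2 = 2

Summary:
  λ = 6: algebraic multiplicity = 4, geometric multiplicity = 2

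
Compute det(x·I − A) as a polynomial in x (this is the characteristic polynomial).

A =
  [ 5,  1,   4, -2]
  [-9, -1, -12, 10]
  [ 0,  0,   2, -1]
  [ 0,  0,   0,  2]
x^4 - 8*x^3 + 24*x^2 - 32*x + 16

Expanding det(x·I − A) (e.g. by cofactor expansion or by noting that A is similar to its Jordan form J, which has the same characteristic polynomial as A) gives
  χ_A(x) = x^4 - 8*x^3 + 24*x^2 - 32*x + 16
which factors as (x - 2)^4. The eigenvalues (with algebraic multiplicities) are λ = 2 with multiplicity 4.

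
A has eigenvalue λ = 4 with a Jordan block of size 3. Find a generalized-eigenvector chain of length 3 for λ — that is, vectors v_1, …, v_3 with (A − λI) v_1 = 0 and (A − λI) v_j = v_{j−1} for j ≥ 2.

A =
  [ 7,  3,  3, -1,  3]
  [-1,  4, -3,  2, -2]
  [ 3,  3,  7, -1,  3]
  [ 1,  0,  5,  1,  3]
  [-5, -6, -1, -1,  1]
A Jordan chain for λ = 4 of length 3:
v_1 = (-1, 0, -1, 0, 2)ᵀ
v_2 = (3, -1, 3, 1, -5)ᵀ
v_3 = (1, 0, 0, 0, 0)ᵀ

Let N = A − (4)·I. We want v_3 with N^3 v_3 = 0 but N^2 v_3 ≠ 0; then v_{j-1} := N · v_j for j = 3, …, 2.

Pick v_3 = (1, 0, 0, 0, 0)ᵀ.
Then v_2 = N · v_3 = (3, -1, 3, 1, -5)ᵀ.
Then v_1 = N · v_2 = (-1, 0, -1, 0, 2)ᵀ.

Sanity check: (A − (4)·I) v_1 = (0, 0, 0, 0, 0)ᵀ = 0. ✓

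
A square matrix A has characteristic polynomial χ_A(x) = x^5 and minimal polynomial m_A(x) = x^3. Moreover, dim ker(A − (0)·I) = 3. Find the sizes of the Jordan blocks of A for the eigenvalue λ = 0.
Block sizes for λ = 0: [3, 1, 1]

Step 1 — from the characteristic polynomial, algebraic multiplicity of λ = 0 is 5. From dim ker(A − (0)·I) = 3, there are exactly 3 Jordan blocks for λ = 0.
Step 2 — from the minimal polynomial, the factor (x − 0)^3 tells us the largest block for λ = 0 has size 3.
Step 3 — with total size 5, 3 blocks, and largest block 3, the block sizes (in nonincreasing order) are [3, 1, 1].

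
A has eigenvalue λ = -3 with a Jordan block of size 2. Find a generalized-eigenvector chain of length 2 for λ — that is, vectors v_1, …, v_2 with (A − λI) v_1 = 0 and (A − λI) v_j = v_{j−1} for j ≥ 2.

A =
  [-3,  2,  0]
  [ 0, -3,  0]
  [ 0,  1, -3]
A Jordan chain for λ = -3 of length 2:
v_1 = (2, 0, 1)ᵀ
v_2 = (0, 1, 0)ᵀ

Let N = A − (-3)·I. We want v_2 with N^2 v_2 = 0 but N^1 v_2 ≠ 0; then v_{j-1} := N · v_j for j = 2, …, 2.

Pick v_2 = (0, 1, 0)ᵀ.
Then v_1 = N · v_2 = (2, 0, 1)ᵀ.

Sanity check: (A − (-3)·I) v_1 = (0, 0, 0)ᵀ = 0. ✓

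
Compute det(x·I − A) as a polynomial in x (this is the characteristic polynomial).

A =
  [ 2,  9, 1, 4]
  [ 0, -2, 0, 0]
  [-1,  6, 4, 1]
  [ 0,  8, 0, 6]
x^4 - 10*x^3 + 21*x^2 + 36*x - 108

Expanding det(x·I − A) (e.g. by cofactor expansion or by noting that A is similar to its Jordan form J, which has the same characteristic polynomial as A) gives
  χ_A(x) = x^4 - 10*x^3 + 21*x^2 + 36*x - 108
which factors as (x - 6)*(x - 3)^2*(x + 2). The eigenvalues (with algebraic multiplicities) are λ = -2 with multiplicity 1, λ = 3 with multiplicity 2, λ = 6 with multiplicity 1.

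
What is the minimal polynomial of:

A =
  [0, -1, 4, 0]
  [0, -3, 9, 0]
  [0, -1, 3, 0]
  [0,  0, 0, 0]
x^3

The characteristic polynomial is χ_A(x) = x^4, so the eigenvalues are known. The minimal polynomial is
  m_A(x) = Π_λ (x − λ)^{k_λ}
where k_λ is the size of the *largest* Jordan block for λ (equivalently, the smallest k with (A − λI)^k v = 0 for every generalised eigenvector v of λ).

  λ = 0: largest Jordan block has size 3, contributing (x − 0)^3

So m_A(x) = x^3 = x^3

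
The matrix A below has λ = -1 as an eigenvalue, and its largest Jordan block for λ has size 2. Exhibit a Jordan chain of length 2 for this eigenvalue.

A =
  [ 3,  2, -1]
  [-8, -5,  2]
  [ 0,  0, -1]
A Jordan chain for λ = -1 of length 2:
v_1 = (4, -8, 0)ᵀ
v_2 = (1, 0, 0)ᵀ

Let N = A − (-1)·I. We want v_2 with N^2 v_2 = 0 but N^1 v_2 ≠ 0; then v_{j-1} := N · v_j for j = 2, …, 2.

Pick v_2 = (1, 0, 0)ᵀ.
Then v_1 = N · v_2 = (4, -8, 0)ᵀ.

Sanity check: (A − (-1)·I) v_1 = (0, 0, 0)ᵀ = 0. ✓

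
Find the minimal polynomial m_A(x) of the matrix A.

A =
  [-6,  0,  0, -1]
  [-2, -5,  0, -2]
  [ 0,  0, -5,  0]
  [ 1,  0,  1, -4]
x^3 + 15*x^2 + 75*x + 125

The characteristic polynomial is χ_A(x) = (x + 5)^4, so the eigenvalues are known. The minimal polynomial is
  m_A(x) = Π_λ (x − λ)^{k_λ}
where k_λ is the size of the *largest* Jordan block for λ (equivalently, the smallest k with (A − λI)^k v = 0 for every generalised eigenvector v of λ).

  λ = -5: largest Jordan block has size 3, contributing (x + 5)^3

So m_A(x) = (x + 5)^3 = x^3 + 15*x^2 + 75*x + 125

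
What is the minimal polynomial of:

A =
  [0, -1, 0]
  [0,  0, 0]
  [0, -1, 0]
x^2

The characteristic polynomial is χ_A(x) = x^3, so the eigenvalues are known. The minimal polynomial is
  m_A(x) = Π_λ (x − λ)^{k_λ}
where k_λ is the size of the *largest* Jordan block for λ (equivalently, the smallest k with (A − λI)^k v = 0 for every generalised eigenvector v of λ).

  λ = 0: largest Jordan block has size 2, contributing (x − 0)^2

So m_A(x) = x^2 = x^2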